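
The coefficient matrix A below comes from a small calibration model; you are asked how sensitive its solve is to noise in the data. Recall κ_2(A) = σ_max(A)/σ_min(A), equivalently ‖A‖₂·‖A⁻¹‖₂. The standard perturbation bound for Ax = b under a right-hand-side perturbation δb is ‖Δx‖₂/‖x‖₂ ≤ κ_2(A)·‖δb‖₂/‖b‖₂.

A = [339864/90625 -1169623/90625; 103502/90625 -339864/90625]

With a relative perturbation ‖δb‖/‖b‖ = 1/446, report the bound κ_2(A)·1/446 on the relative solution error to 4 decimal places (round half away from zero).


AᵀA = [201952324/13140625 -692302968/13140625; -692302968/13140625 2373640801/13140625]; tr = 4120949/21025, det = 9604/21025
λ_max, λ_min = (4120949/21025 ± √16981412964201/442050625)/2 = 196, 49/21025
κ_2(A) = √(λ_max/λ_min) = √(196 / (49/21025)) = 290.0000
κ_2(A)·‖δb‖/‖b‖ = 0.6502

0.6502


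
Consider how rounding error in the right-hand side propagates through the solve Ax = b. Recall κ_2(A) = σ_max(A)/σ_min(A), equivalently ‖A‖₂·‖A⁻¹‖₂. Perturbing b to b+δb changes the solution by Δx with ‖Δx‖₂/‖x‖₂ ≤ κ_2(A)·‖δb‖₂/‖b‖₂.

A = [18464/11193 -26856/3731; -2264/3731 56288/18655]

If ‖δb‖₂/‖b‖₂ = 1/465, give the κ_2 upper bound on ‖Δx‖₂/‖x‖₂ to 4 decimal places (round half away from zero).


form AᵀA = [2290240/741321 -5644288/411845; -5644288/411845 125440576/2059225] with trace 705664/11025 and determinant 4096/11025
char-poly roots: 64 and 64/11025
κ_2(A) = √(λ_max/λ_min) = √(64 / (64/11025)) = 105.0000
bound on ‖Δx‖/‖x‖: κ·ε = 105.0000·1/465 = 0.2258

0.2258


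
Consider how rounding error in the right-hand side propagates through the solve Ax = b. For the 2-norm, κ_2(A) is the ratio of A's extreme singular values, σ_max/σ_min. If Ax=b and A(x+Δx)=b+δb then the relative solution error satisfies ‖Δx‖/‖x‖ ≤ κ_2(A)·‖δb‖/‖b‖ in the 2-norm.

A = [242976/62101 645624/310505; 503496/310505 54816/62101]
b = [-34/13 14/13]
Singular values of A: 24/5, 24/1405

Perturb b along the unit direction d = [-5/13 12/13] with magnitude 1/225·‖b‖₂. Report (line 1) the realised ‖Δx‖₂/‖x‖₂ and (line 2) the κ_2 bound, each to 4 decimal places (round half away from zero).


0.0063
1.2489

from the listed singular values, σ₁ = 24/5, σ_n = 24/1405
κ_2(A) = (24/5) / (24/1405) = 281.0000
perturbation bound = 281.0000·1/225 = 1.2489
solve Ax = b  →  x = [-55.4657 103.1127]
‖b‖₂ = 2.8284 and ‖x‖₂ = 117.0841
Δx = A⁻¹·δb where δb = 1/225·2.8284·d; ‖Δx‖ = 0.7359
dividing the unrounded norms, ‖Δx‖/‖x‖ = 0.0063
tightness: 0.0063 against a bound of 1.2489 (unrounded ratio ≈ 0.0050)


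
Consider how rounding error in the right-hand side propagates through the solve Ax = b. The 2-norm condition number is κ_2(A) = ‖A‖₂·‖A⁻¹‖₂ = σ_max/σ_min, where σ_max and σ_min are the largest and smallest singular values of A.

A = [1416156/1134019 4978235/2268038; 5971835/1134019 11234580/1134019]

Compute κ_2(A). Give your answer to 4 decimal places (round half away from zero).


AᵀA = [22408275481/765020281 42008350230/765020281; 42008350230/765020281 315077914825/3060081124]; tr = 1400384141/10588516, det = 6996025/10588516
char-poly roots: 529/4 and 13225/2647129
σ_max=√(529/4)=(23/2), σ_min=√(13225/2647129)=(115/1627) → κ = 162.7000

162.7000


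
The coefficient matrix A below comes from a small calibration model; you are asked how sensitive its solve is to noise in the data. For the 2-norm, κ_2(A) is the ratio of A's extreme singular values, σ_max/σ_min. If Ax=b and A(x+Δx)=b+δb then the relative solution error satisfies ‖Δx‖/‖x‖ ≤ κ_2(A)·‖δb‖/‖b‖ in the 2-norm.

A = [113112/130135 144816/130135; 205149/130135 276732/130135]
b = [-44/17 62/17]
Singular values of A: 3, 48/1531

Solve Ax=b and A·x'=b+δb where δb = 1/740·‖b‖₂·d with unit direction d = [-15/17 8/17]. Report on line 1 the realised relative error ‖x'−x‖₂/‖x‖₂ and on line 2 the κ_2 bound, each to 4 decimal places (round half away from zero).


0.0015
0.1293

σ_max = 3, σ_min = 48/1531
condition number: 3 ÷ (48/1531) = 95.6875
perturbation bound = 95.6875·1/740 = 0.1293
solve Ax = b  →  x = [-101.6667 77.0833]
‖b‖₂ = 4.4721 and ‖x‖₂ = 127.5851
re-solving with b+δb shifts x by Δx of norm 0.1928
relative error = 0.0015
realised/bound (from unrounded values) ≈ 0.0117


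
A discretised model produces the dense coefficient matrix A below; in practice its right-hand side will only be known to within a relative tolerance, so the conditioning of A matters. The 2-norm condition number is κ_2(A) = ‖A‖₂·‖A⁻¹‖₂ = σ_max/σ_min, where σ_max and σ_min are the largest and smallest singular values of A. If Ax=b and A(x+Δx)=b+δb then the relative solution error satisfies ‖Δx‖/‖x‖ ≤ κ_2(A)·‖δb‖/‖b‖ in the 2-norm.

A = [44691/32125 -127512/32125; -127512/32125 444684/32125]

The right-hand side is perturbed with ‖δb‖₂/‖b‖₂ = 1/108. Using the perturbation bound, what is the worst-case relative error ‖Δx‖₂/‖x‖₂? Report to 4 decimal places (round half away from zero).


0.5949

AᵀA = [29210553/1651225 -99841896/1651225; -99841896/1651225 342405072/1651225]; tr = 14864625/66049, det = 810000/66049
char-poly roots: 225 and 3600/66049
κ_2(A) = √(λ_max/λ_min) = √(225 / (3600/66049)) = 64.2500
κ_2(A)·‖δb‖/‖b‖ = 0.5949


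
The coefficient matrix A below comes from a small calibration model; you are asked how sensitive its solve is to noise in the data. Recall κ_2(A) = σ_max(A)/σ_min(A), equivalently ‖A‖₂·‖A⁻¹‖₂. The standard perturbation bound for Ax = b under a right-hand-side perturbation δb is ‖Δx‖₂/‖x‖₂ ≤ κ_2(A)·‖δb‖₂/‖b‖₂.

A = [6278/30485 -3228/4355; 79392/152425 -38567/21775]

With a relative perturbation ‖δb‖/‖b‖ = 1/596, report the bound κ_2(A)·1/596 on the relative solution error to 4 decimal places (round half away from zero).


form AᵀA = [43126756/137475625 -21115656/19639375; -21115656/19639375 10342681/2805625] with trace 879869/219961 and determinant 100/219961
eigenvalues of AᵀA: λ = (tr ± √(tr²−4·det))/2 = 4, 25/219961
κ = σ_max/σ_min = 2/(5/469) = 187.6000
perturbation bound = 187.6000·1/596 = 0.3148

0.3148


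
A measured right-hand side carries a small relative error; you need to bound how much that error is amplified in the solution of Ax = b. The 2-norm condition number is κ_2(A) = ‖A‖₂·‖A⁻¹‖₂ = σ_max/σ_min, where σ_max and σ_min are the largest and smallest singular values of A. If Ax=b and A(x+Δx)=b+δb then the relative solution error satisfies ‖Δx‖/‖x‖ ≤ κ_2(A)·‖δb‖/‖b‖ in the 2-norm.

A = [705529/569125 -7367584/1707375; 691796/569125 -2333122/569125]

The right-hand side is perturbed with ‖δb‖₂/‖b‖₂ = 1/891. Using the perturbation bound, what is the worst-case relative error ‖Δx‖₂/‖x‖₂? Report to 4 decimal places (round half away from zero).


0.2643

M = AᵀA = [1160942777/385140625 -11938379992/1155421875; -11938379992/1155421875 122797168132/3466265625]. tr(M)=42638609/1109205, det(M)=3694084/138650625
eigenvalues of AᵀA: λ = (tr ± √(tr²−4·det))/2 = 961/25, 3844/5546025
κ_2(A) = √(λ_max/λ_min) = √((961/25) / (3844/5546025)) = 235.5000
κ_2(A)·‖δb‖/‖b‖ = 0.2643


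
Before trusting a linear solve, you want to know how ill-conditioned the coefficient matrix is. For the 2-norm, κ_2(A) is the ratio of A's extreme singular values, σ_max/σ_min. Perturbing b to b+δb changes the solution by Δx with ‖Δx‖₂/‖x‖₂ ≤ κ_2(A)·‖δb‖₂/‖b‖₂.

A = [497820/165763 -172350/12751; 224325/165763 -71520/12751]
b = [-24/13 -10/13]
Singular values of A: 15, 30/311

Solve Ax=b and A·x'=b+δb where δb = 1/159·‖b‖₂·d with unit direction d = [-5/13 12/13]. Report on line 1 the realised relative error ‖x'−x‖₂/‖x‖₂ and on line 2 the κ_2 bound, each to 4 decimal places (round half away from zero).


from the listed singular values, σ₁ = 15, σ_n = 30/311
κ = σ_max/σ_min = 15/(30/311) = 155.5000
κ_2(A)·‖δb‖/‖b‖ = 0.9780
solve Ax = b  →  x = [-0.0293 0.1301]
‖b‖ = 2.0000, ‖x‖ = 0.1333
re-solving with b+δb shifts x by Δx of norm 0.1304
relative error = 0.9780
realised/bound = 1 exactly: the bound is attained for this b and d

0.9780
0.9780


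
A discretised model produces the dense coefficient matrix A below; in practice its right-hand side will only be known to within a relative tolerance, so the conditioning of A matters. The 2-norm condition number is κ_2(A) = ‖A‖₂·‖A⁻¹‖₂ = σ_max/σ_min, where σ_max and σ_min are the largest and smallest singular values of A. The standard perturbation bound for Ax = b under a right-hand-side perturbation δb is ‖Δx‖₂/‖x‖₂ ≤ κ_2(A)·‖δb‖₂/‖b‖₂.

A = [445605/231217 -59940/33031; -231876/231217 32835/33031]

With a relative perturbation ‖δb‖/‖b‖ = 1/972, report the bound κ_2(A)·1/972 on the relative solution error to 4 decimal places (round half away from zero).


0.0965

AᵀA = [30107421/6378869 -4095360/911267; -4095360/911267 557325/130181]; tr = 1979874/219961, det = 2025/219961
char-poly roots: 9 and 225/219961
so κ_2 = √(9 / (225/219961)) = 93.8000
perturbation bound = 93.8000·1/972 = 0.0965


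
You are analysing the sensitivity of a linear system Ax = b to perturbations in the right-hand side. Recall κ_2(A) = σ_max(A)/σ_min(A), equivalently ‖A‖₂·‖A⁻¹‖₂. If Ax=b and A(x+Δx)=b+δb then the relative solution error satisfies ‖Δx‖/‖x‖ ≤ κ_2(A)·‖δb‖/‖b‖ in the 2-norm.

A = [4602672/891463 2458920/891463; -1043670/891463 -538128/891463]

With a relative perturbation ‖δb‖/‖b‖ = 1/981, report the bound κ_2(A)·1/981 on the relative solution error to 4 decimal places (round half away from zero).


0.3259

form AᵀA = [779432292/27809297 415692000/27809297; 415692000/27809297 221712192/27809297] with trace 58890852/1635841 and determinant 20736/1635841
solving λ² − 58890852/1635841·λ + 20736/1635841 = 0 gives λ = 36, 576/1635841
κ_2(A) = √(λ_max/λ_min) = √(36 / (576/1635841)) = 319.7500
worst-case relative error ≤ 319.7500 × 1/981 = 0.3259


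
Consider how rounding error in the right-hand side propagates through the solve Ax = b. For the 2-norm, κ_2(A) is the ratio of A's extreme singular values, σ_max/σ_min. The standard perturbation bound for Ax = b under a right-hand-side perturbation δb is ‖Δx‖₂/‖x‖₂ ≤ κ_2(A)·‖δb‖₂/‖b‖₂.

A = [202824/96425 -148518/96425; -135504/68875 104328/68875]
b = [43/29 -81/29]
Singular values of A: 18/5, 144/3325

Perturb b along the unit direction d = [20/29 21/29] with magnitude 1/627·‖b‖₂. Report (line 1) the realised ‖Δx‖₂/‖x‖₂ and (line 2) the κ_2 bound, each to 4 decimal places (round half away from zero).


from the listed singular values, σ₁ = 18/5, σ_n = 144/3325
κ = σ_max/σ_min = (18/5)/(144/3325) = 83.1250
perturbation bound = 83.1250·1/627 = 0.1326
solve Ax = b  →  x = [-13.1875 -18.9722]
‖b‖ = 3.1623, ‖x‖ = 23.1053
δb = ε·‖b‖·d = [0.0035 0.0037]; solving A·Δx = δb gives ‖Δx‖ = 0.1165
relative error = 0.0050
realised/bound (from unrounded values) ≈ 0.0380

0.0050
0.1326


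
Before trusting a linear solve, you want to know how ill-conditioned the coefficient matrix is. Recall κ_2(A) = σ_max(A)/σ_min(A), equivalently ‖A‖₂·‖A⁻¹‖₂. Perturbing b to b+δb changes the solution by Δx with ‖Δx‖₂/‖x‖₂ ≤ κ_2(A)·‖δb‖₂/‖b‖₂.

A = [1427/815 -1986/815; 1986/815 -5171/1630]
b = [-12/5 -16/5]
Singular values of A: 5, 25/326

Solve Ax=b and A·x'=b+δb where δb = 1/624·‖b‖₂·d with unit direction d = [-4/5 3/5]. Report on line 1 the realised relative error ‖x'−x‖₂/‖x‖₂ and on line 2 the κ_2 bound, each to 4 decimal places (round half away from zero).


0.1045
0.1045

from the listed singular values, σ₁ = 5, σ_n = 25/326
κ = σ_max/σ_min = 5/(25/326) = 65.2000
perturbation bound = 65.2000·1/624 = 0.1045
solve Ax = b  →  x = [-0.4800 0.6400]
‖b‖₂ = 4.0000 and ‖x‖₂ = 0.8000
re-solving with b+δb shifts x by Δx of norm 0.0836
relative error = 0.1045
so the bound is sharp here: realised error equals the bound


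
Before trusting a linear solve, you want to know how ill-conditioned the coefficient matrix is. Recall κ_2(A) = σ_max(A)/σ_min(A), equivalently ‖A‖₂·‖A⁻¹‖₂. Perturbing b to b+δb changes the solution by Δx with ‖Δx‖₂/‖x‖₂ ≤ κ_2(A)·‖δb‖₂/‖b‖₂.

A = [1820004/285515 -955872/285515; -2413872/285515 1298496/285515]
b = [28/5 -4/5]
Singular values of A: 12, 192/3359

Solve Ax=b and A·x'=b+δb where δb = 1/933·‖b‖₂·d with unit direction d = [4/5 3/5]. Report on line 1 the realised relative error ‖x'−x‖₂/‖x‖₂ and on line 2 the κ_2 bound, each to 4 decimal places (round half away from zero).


0.0015
0.2250

from the listed singular values, σ₁ = 12, σ_n = 192/3359
κ = σ_max/σ_min = 12/(192/3359) = 209.9375
κ_2(A)·‖δb‖/‖b‖ = 0.2250
solve Ax = b  →  x = [33.2255 61.5895]
‖b‖ = 5.6569, ‖x‖ = 69.9800
re-solving with b+δb shifts x by Δx of norm 0.1061
relative error = 0.0015
realised/bound (from unrounded values) ≈ 0.0067


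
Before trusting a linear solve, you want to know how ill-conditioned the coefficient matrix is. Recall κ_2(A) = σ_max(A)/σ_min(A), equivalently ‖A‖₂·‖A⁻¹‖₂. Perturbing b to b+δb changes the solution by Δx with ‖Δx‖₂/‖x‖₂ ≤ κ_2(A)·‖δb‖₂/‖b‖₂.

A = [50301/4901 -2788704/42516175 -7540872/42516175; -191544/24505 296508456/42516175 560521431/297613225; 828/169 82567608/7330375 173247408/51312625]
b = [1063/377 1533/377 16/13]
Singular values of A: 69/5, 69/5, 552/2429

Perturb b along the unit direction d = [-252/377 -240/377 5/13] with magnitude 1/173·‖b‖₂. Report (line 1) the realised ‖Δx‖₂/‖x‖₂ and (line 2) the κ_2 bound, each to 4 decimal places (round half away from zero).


largest singular value 69/5, smallest 552/2429
κ_2(A) = (69/5) / (552/2429) = 60.7250
bound on ‖Δx‖/‖x‖: κ·ε = 60.7250·1/173 = 0.3510
solve Ax = b  →  x = [0.0167 5.1478 -16.8334]
2-norm of b is 5.0990; of x, 17.6029
with δb = [-0.0197 -0.0188 0.0113], A·Δx = δb → ‖Δx‖ = 0.1297
dividing the unrounded norms, ‖Δx‖/‖x‖ = 0.0074
so the bound overstates the realised error by a factor of ≈ 47.6406 (computed from the unrounded values)

0.0074
0.3510


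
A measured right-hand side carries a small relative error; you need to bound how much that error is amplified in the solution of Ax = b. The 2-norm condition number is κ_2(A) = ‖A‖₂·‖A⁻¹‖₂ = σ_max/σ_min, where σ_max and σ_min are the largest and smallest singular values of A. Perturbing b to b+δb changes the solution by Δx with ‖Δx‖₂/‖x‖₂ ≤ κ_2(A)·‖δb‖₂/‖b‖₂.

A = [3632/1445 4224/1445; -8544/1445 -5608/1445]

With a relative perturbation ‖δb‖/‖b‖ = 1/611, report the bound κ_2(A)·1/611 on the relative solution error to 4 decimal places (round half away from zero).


form AᵀA = [59648/1445 43776/1445; 43776/1445 34112/1445] with trace 18752/289 and determinant 16384/289
eigenvalues of AᵀA: λ = (tr ± √(tr²−4·det))/2 = 64, 256/289
σ_max=√64=8, σ_min=√(256/289)=(16/17) → κ = 8.5000
κ_2(A)·‖δb‖/‖b‖ = 0.0139

0.0139


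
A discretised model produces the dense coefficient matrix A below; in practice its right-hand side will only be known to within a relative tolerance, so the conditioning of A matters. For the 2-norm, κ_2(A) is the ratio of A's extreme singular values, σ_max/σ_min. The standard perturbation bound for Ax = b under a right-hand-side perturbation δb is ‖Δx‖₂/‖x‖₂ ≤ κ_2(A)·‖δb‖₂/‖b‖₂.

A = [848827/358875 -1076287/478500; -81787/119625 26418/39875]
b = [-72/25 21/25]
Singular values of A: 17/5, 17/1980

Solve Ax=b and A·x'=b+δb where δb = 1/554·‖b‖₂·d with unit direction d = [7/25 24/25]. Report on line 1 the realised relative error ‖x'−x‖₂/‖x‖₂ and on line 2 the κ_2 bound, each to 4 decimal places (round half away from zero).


from the listed singular values, σ₁ = 17/5, σ_n = 17/1980
κ_2(A) = (17/5) / (17/1980) = 396.0000
perturbation bound = 396.0000·1/554 = 0.7148
solve Ax = b  →  x = [-0.6389 0.6085]
‖b‖ = 3.0000, ‖x‖ = 0.8824
re-solving with b+δb shifts x by Δx of norm 0.6307
realised ‖Δx‖/‖x‖ = 0.7148
tightness: 0.7148 against a bound of 0.7148; the bound is attained (ratio 1)

0.7148
0.7148


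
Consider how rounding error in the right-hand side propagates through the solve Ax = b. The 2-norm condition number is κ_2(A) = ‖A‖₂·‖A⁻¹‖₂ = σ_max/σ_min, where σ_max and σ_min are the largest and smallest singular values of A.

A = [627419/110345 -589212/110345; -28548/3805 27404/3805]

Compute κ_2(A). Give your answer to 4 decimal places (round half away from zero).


190.2500

AᵀA = [43162390609/487040761 -41104872900/487040761; -41104872900/487040761 39149772064/487040761]; tr = 97874153/579121, det = 456976/579121
eigenvalues of AᵀA: λ = (tr ± √(tr²−4·det))/2 = 169, 2704/579121
σ_max=√169=13, σ_min=√(2704/579121)=(52/761) → κ = 190.2500


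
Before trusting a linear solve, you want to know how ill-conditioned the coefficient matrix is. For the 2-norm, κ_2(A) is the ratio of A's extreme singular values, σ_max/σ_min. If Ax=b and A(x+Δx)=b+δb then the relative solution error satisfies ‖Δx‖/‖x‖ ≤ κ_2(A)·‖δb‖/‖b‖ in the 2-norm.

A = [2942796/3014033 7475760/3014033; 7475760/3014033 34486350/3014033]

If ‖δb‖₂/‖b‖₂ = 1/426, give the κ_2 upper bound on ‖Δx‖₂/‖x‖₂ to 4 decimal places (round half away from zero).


M = AᵀA = [38397998736/5404161169 166455272160/5404161169; 166455272160/5404161169 740746772100/5404161169]. tr(M)=463500756/3214849, det(M)=81000000/3214849
solving λ² − 463500756/3214849·λ + 81000000/3214849 = 0 gives λ = 144, 562500/3214849
so κ_2 = √(144 / (562500/3214849)) = 28.6880
perturbation bound = 28.6880·1/426 = 0.0673

0.0673


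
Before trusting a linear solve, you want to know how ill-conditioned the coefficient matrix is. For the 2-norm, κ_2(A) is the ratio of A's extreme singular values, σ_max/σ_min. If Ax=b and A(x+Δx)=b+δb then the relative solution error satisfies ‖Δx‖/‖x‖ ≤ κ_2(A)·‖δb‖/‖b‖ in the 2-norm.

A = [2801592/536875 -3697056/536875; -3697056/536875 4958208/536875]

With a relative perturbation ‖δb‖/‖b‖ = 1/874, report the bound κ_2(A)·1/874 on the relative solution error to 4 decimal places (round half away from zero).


form AᵀA = [860685632064/11529390625 -1147536605952/11529390625; -1147536605952/11529390625 1530081985536/11529390625] with trace 95630704704/461175625 and determinant 6879707136/11529390625
λ_max, λ_min = (95630704704/461175625 ± √9144724041665525846016/212682957094140625)/2 = 5184/25, 1327104/461175625
so κ_2 = √((5184/25) / (1327104/461175625)) = 268.4375
bound on ‖Δx‖/‖x‖: κ·ε = 268.4375·1/874 = 0.3071

0.3071


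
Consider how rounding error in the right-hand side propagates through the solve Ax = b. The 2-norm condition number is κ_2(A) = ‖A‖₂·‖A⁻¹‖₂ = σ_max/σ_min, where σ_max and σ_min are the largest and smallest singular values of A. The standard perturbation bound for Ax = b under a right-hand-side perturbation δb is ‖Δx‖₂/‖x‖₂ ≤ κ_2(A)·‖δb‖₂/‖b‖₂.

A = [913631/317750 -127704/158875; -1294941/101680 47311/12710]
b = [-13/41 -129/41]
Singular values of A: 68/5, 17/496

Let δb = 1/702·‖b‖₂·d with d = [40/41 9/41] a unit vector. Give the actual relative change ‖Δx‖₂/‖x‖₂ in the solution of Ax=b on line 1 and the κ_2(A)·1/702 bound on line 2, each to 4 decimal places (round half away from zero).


0.0045
0.5652

largest singular value 68/5, smallest 17/496
condition number: (68/5) ÷ (17/496) = 396.8000
perturbation bound = 396.8000·1/702 = 0.5652
solve Ax = b  →  x = [-7.9576 -28.0712]
‖b‖ = 3.1623, ‖x‖ = 29.1773
Δx = A⁻¹·δb where δb = 1/702·3.1623·d; ‖Δx‖ = 0.1314
relative error = 0.0045
realised/bound (from unrounded values) ≈ 0.0080


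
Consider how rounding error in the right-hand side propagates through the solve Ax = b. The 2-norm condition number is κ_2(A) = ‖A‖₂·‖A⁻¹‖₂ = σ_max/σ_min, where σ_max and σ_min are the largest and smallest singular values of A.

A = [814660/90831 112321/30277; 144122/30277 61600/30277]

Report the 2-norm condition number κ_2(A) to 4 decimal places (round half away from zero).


form AᵀA = [2943291604/28547649 408779140/9515883; 408779140/9515883 56783969/3171961] with trace 20439925/168921 and determinant 58564/168921
char-poly roots: 121 and 484/168921
so κ_2 = √(121 / (484/168921)) = 205.5000

205.5000


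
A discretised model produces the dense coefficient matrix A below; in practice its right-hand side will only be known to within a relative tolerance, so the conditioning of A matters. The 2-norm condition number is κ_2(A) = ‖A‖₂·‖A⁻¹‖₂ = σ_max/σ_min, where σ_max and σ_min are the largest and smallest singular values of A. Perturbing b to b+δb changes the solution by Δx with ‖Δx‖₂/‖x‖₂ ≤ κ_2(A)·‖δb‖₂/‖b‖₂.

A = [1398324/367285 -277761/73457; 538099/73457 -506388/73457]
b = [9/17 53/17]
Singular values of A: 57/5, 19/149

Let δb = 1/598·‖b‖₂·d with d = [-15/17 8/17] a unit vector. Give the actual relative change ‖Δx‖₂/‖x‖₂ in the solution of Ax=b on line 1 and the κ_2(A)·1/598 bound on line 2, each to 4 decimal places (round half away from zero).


from the listed singular values, σ₁ = 57/5, σ_n = 19/149
condition number: (57/5) ÷ (19/149) = 89.4000
worst-case relative error ≤ 89.4000 × 1/598 = 0.1495
solve Ax = b  →  x = [5.5989 5.4973]
‖b‖ = 3.1623, ‖x‖ = 7.8465
re-solving with b+δb shifts x by Δx of norm 0.0415
realised ‖Δx‖/‖x‖ = 0.0053
realised/bound (from unrounded values) ≈ 0.0354

0.0053
0.1495


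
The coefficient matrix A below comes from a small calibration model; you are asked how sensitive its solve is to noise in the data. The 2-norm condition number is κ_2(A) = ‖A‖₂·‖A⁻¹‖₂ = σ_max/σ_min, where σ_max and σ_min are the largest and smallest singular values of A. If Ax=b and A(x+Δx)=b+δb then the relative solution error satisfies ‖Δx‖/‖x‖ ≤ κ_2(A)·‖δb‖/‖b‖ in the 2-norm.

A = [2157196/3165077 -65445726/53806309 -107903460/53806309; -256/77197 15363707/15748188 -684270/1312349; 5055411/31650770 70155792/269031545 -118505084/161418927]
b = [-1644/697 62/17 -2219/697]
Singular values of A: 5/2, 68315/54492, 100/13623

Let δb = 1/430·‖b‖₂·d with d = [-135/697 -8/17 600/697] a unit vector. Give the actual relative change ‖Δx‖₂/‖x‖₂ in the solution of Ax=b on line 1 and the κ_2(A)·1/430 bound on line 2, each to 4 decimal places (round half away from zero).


0.0031
0.7920

from the listed singular values, σ₁ = 5/2, σ_n = 100/13623
condition number: (5/2) ÷ (100/13623) = 340.5750
κ_2(A)·‖δb‖/‖b‖ = 0.7920
solve Ax = b  →  x = [-523.4592 -69.8515 -134.3616]
‖b‖₂ = 5.3852 and ‖x‖₂ = 544.9237
Δx = A⁻¹·δb where δb = 1/430·5.3852·d; ‖Δx‖ = 1.7061
relative error = 0.0031
tightness: 0.0031 against a bound of 0.7920 (unrounded ratio ≈ 0.0040)


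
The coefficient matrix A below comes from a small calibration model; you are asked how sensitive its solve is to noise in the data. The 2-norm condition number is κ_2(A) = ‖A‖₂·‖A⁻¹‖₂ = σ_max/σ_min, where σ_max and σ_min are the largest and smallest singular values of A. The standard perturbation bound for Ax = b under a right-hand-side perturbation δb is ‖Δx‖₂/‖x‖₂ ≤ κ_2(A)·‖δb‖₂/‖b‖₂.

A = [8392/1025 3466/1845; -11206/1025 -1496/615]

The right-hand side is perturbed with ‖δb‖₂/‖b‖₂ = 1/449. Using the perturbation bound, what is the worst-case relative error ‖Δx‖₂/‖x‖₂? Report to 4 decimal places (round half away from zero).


0.7016

M = AᵀA = [7840004/42025 3175168/75645; 3175168/75645 1286212/136161]. tr(M)=396904/2025, det(M)=784/2025
λ_max, λ_min = (396904/2025 ± √157526434816/4100625)/2 = 196, 4/2025
so κ_2 = √(196 / (4/2025)) = 315.0000
perturbation bound = 315.0000·1/449 = 0.7016


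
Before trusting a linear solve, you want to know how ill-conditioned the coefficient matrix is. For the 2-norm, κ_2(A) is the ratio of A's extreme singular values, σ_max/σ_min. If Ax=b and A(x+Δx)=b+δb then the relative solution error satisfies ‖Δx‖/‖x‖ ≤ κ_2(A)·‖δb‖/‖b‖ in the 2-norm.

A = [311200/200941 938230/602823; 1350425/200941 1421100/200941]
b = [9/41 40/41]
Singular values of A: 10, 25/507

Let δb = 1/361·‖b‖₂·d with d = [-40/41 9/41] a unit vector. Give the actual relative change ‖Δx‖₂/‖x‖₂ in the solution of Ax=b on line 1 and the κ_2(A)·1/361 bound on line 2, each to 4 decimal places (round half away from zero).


0.5618
0.5618

σ_max = 10, σ_min = 25/507
κ_2(A) = 10 / (25/507) = 202.8000
perturbation bound = 202.8000·1/361 = 0.5618
solve Ax = b  →  x = [0.0690 0.0724]
‖b‖₂ = 1.0000 and ‖x‖₂ = 0.1000
δb = ε·‖b‖·d = [-0.0027 0.0006]; solving A·Δx = δb gives ‖Δx‖ = 0.0562
relative error = 0.5618
realised/bound = 1 exactly: the bound is attained for this b and d


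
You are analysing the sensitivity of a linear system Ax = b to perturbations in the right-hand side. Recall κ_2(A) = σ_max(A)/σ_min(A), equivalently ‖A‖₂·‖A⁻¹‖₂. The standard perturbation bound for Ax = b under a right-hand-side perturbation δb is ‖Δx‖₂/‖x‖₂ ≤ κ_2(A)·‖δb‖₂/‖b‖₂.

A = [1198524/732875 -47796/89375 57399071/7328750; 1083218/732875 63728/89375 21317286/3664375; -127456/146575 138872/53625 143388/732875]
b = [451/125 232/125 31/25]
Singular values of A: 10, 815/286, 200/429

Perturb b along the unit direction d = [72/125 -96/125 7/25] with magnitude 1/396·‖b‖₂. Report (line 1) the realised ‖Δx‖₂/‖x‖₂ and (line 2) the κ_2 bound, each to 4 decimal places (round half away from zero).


0.0104
0.0542

σ_max = 10, σ_min = 200/429
condition number: 10 ÷ (200/429) = 21.4500
κ_2(A)·‖δb‖/‖b‖ = 0.0542
solve Ax = b  →  x = [-2.0170 -0.2637 0.8638]
‖b‖₂ = 4.2426 and ‖x‖₂ = 2.2100
Δx = A⁻¹·δb where δb = 1/396·4.2426·d; ‖Δx‖ = 0.0230
relative error = 0.0104
so the bound overstates the realised error by a factor of ≈ 5.2091 (computed from the unrounded values)


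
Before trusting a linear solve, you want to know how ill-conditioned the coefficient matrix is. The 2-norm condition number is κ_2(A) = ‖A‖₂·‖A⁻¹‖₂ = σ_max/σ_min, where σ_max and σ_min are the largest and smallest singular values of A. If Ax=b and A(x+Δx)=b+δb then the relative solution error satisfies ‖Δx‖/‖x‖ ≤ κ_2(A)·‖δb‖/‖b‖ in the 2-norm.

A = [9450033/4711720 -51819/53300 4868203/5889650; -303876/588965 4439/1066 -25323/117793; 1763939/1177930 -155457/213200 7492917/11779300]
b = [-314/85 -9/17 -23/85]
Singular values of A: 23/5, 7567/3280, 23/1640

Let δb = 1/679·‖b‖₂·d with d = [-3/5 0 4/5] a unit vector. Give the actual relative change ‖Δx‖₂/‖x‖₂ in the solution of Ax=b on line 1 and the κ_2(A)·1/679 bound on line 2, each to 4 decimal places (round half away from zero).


largest singular value 23/5, smallest 23/1640
κ = σ_max/σ_min = (23/5)/(23/1640) = 328.0000
perturbation bound = 328.0000·1/679 = 0.4831
solve Ax = b  →  x = [-56.0347 -0.2995 131.1450]
‖b‖ = 3.7417, ‖x‖ = 142.6148
δb = ε·‖b‖·d = [-0.0033 0.0000 0.0044]; solving A·Δx = δb gives ‖Δx‖ = 0.3929
dividing the unrounded norms, ‖Δx‖/‖x‖ = 0.0028
tightness: 0.0028 against a bound of 0.4831 (unrounded ratio ≈ 0.0057)

0.0028
0.4831


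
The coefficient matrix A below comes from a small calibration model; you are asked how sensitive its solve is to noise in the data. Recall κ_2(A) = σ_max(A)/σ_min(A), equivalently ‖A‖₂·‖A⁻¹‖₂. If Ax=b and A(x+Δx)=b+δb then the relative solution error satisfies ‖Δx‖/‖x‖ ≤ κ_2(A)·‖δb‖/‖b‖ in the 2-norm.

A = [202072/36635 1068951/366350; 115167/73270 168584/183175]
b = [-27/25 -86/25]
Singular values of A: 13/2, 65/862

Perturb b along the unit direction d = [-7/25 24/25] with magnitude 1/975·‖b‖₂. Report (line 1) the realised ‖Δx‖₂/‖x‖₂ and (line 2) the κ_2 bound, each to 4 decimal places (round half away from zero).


0.0012
0.0884

from the listed singular values, σ₁ = 13/2, σ_n = 65/862
κ_2(A) = (13/2) / (65/862) = 86.2000
worst-case relative error ≤ 86.2000 × 1/975 = 0.0884
solve Ax = b  →  x = [18.4507 -35.2489]
‖b‖ = 3.6056, ‖x‖ = 39.7858
δb = ε·‖b‖·d = [-0.0010 0.0036]; solving A·Δx = δb gives ‖Δx‖ = 0.0490
relative error = 0.0012
so the bound overstates the realised error by a factor of ≈ 71.7249 (computed from the unrounded values)


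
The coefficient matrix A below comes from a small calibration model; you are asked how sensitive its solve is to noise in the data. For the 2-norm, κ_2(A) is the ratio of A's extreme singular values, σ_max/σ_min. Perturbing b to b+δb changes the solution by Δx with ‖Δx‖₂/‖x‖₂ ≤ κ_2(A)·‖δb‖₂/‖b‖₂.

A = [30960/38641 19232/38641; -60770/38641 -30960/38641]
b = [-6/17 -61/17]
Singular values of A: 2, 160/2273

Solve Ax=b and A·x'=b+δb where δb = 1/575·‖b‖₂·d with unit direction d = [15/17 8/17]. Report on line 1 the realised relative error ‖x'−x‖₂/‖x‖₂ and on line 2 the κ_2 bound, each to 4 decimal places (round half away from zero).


from the listed singular values, σ₁ = 2, σ_n = 160/2273
κ_2(A) = 2 / (160/2273) = 28.4125
κ_2(A)·‖δb‖/‖b‖ = 0.0494
solve Ax = b  →  x = [14.6941 -24.3640]
‖b‖ = 3.6056, ‖x‖ = 28.4521
δb = ε·‖b‖·d = [0.0055 0.0030]; solving A·Δx = δb gives ‖Δx‖ = 0.0891
relative error = 0.0031
realised/bound (from unrounded values) ≈ 0.0634

0.0031
0.0494


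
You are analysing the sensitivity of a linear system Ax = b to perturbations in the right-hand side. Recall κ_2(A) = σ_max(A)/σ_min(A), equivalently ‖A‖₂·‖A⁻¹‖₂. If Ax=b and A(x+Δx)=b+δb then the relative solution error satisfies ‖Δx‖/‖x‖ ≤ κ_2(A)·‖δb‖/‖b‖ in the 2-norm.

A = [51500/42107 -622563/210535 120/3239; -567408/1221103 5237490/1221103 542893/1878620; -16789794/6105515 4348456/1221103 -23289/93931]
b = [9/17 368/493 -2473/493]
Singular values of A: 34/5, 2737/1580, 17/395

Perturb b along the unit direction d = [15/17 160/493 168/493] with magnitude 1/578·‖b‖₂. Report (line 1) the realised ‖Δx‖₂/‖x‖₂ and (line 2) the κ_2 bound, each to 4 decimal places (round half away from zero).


σ_max = 34/5, σ_min = 17/395
κ_2(A) = (34/5) / (17/395) = 158.0000
perturbation bound = 158.0000·1/578 = 0.2734
solve Ax = b  →  x = [6.9573 2.4209 -22.1617]
‖b‖ = 5.0990, ‖x‖ = 23.3539
δb = ε·‖b‖·d = [0.0078 0.0029 0.0030]; solving A·Δx = δb gives ‖Δx‖ = 0.2050
relative error = 0.0088
tightness: 0.0088 against a bound of 0.2734 (unrounded ratio ≈ 0.0321)

0.0088
0.2734


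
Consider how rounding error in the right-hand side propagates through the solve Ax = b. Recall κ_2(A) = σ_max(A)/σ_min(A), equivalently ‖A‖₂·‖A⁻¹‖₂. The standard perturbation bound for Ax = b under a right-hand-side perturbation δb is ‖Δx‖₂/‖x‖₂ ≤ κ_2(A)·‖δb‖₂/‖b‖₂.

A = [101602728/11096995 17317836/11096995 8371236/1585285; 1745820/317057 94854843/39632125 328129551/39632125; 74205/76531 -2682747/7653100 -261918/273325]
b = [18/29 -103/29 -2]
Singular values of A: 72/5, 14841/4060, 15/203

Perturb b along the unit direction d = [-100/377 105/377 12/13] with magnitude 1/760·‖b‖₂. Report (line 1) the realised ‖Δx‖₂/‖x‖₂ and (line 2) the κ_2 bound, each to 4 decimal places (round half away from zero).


0.0018
0.2564

σ_max = 72/5, σ_min = 15/203
condition number: (72/5) ÷ (15/203) = 194.8800
bound on ‖Δx‖/‖x‖: κ·ε = 194.8800·1/760 = 0.2564
solve Ax = b  →  x = [0.2768 38.8382 -11.8403]
2-norm of b is 4.1231; of x, 40.6039
δb = ε·‖b‖·d = [-0.0014 0.0015 0.0050]; solving A·Δx = δb gives ‖Δx‖ = 0.0734
realised ‖Δx‖/‖x‖ = 0.0018
realised/bound (from unrounded values) ≈ 0.0071


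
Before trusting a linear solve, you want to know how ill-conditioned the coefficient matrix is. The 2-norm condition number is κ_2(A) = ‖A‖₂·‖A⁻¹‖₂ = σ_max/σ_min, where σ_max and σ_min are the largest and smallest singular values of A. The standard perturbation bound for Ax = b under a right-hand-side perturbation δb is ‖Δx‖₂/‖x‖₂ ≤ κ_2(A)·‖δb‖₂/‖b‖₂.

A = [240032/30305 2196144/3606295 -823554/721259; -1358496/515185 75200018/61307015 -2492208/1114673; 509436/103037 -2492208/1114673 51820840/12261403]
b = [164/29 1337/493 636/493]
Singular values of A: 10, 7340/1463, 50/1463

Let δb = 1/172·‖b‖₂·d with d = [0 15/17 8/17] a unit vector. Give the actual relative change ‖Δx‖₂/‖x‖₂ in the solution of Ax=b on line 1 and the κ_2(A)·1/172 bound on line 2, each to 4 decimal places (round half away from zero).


0.0124
1.7012

σ_max = 10, σ_min = 50/1463
κ = σ_max/σ_min = 10/(50/1463) = 292.6000
perturbation bound = 292.6000·1/172 = 1.7012
solve Ax = b  →  x = [0.6072 77.7604 40.7317]
2-norm of b is 6.4031; of x, 87.7845
Δx = A⁻¹·δb where δb = 1/172·6.4031·d; ‖Δx‖ = 1.0893
realised ‖Δx‖/‖x‖ = 0.0124
realised/bound (from unrounded values) ≈ 0.0073


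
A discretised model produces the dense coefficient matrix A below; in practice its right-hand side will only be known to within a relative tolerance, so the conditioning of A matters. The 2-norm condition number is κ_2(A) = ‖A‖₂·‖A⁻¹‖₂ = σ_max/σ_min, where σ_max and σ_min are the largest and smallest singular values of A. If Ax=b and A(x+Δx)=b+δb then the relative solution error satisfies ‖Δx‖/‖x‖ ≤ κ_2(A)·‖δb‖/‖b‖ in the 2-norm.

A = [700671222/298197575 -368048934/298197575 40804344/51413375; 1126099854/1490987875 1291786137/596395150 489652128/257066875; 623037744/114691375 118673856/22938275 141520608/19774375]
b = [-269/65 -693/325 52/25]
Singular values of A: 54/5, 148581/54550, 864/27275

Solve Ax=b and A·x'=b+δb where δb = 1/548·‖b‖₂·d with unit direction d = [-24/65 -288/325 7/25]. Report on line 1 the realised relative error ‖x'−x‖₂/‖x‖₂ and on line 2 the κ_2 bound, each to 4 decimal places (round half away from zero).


0.0023
0.6221

from the listed singular values, σ₁ = 54/5, σ_n = 864/27275
κ = σ_max/σ_min = (54/5)/(864/27275) = 340.9375
κ_2(A)·‖δb‖/‖b‖ = 0.6221
solve Ax = b  →  x = [-63.7725 -59.2148 91.5030]
‖b‖₂ = 5.0990 and ‖x‖₂ = 126.2780
re-solving with b+δb shifts x by Δx of norm 0.2937
dividing the unrounded norms, ‖Δx‖/‖x‖ = 0.0023
tightness: 0.0023 against a bound of 0.6221 (unrounded ratio ≈ 0.0037)


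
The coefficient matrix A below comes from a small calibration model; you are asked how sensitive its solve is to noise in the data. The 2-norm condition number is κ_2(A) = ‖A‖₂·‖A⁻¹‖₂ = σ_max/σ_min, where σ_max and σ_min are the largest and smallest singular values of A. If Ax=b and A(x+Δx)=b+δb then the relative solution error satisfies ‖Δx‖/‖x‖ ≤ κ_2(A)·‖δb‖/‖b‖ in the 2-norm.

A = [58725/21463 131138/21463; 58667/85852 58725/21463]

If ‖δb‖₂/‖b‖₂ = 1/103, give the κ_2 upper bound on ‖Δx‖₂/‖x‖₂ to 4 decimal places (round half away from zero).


0.1541

AᵀA = [346862881/43612816 202659975/10903204; 202659975/10903204 122164501/2725801]; tr = 13618313/258064, det = 707281/64516
eigenvalues of AᵀA: λ = (tr ± √(tr²−4·det))/2 = 841/16, 3364/16129
σ_max=√(841/16)=(29/4), σ_min=√(3364/16129)=(58/127) → κ = 15.8750
bound on ‖Δx‖/‖x‖: κ·ε = 15.8750·1/103 = 0.1541


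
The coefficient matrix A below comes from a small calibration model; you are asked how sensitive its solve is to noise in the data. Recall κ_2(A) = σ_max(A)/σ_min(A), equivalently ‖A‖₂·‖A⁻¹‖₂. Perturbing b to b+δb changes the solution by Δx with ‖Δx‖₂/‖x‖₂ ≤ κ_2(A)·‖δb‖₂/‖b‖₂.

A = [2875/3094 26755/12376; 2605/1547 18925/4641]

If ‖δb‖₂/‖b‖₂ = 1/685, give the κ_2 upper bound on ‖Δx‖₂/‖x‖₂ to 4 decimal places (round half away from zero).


0.2453

M = AᵀA = [725/196 20875/2352; 20875/2352 601225/28224]. tr(M)=705625/28224, det(M)=625/28224
eigenvalues of AᵀA: λ = (tr ± √(tr²−4·det))/2 = 25, 25/28224
so κ_2 = √(25 / (25/28224)) = 168.0000
bound on ‖Δx‖/‖x‖: κ·ε = 168.0000·1/685 = 0.2453


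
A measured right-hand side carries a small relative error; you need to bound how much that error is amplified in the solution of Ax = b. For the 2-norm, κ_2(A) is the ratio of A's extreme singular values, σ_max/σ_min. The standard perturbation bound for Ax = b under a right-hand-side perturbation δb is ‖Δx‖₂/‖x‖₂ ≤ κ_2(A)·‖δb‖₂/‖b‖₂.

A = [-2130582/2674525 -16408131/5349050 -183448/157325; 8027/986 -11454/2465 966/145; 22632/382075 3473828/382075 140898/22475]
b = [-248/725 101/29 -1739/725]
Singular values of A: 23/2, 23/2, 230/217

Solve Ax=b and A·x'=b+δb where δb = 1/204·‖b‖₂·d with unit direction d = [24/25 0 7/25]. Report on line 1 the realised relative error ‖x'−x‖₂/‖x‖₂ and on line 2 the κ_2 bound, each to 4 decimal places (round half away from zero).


from the listed singular values, σ₁ = 23/2, σ_n = 230/217
κ = σ_max/σ_min = (23/2)/(230/217) = 10.8500
bound on ‖Δx‖/‖x‖: κ·ε = 10.8500·1/204 = 0.0532
solve Ax = b  →  x = [0.8757 0.0728 -0.4965]
‖b‖₂ = 4.2426 and ‖x‖₂ = 1.0093
re-solving with b+δb shifts x by Δx of norm 0.0196
relative error = 0.0194
tightness: 0.0194 against a bound of 0.0532 (unrounded ratio ≈ 0.3655)

0.0194
0.0532


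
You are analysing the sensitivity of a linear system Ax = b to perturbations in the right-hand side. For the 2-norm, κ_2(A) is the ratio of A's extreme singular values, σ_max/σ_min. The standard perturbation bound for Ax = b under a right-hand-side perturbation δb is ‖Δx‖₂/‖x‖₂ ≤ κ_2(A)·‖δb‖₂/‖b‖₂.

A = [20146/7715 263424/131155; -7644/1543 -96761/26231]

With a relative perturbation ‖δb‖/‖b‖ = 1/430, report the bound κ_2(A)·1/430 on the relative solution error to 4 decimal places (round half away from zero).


0.3588

M = AᵀA = [1866629716/59521225 1399880412/59521225; 1399880412/59521225 1050032809/59521225]. tr(M)=116666501/2380849, det(M)=240100/2380849
eigenvalues of AᵀA: λ = (tr ± √(tr²−4·det))/2 = 49, 4900/2380849
so κ_2 = √(49 / (4900/2380849)) = 154.3000
perturbation bound = 154.3000·1/430 = 0.3588


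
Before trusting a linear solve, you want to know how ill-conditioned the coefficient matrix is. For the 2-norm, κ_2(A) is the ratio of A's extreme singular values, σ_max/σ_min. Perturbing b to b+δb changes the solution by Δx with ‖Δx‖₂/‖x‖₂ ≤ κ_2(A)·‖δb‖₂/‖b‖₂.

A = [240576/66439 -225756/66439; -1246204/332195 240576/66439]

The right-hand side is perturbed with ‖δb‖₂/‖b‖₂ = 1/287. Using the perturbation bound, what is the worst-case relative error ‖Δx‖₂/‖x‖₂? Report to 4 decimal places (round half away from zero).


AᵀA = [3567116176/131217025 -679386624/26243405; -679386624/26243405 129420432/5248681]; tr = 8088736/156025, det = 20736/156025
char-poly roots: 1296/25 and 16/6241
κ_2(A) = √(λ_max/λ_min) = √((1296/25) / (16/6241)) = 142.2000
perturbation bound = 142.2000·1/287 = 0.4955

0.4955
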